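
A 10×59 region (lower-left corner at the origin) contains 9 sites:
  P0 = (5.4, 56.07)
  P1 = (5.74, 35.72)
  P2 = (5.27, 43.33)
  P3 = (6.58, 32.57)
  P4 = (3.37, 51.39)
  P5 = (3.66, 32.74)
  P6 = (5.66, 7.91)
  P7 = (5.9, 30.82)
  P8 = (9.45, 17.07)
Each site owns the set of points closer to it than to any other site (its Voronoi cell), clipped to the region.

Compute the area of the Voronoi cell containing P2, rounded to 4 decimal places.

1. box [0,10]×[0,59]: [(0, 0) (10, 0) (10, 59) (0, 59)]
2. ⊥bis P2·P0 via (5.335,49.7): [(0, 49.7544) (0, 0) (10, 0) (10, 49.6524)]  |A|=497.0342
3. ⊥bis P2·P1 via (5.505,39.525): [(0, 49.7544) (0, 39.185) (10, 39.8026) (10, 49.6524)]  |A|=102.0961
4. ⊥bis P2·P3 via (5.925,37.95): [(0, 49.7544) (0, 39.185) (10, 39.8026) (10, 49.6524)]  |A|=102.0961
5. ⊥bis P2·P4 via (4.32,47.36): [(0, 46.3416) (0, 39.185) (10, 39.8026) (10, 48.699)]  |A|=80.2649
6. ⊥bis P2·P5 via (4.465,38.035): [(0, 46.3416) (0, 39.185) (10, 39.8026) (10, 48.699)]  |A|=80.2649
7. ⊥bis P2·P6 via (5.465,25.62): [(0, 46.3416) (0, 39.185) (10, 39.8026) (10, 48.699)]  |A|=80.2649
8. ⊥bis P2·P7 via (5.585,37.075): [(0, 46.3416) (0, 39.185) (10, 39.8026) (10, 48.699)]  |A|=80.2649
9. ⊥bis P2·P8 via (7.36,30.2): [(0, 46.3416) (0, 39.185) (10, 39.8026) (10, 48.699)]  |A|=80.2649
10. canonical 4-gon: [(0, 46.3416) (0, 39.185) (10, 39.8026) (10, 48.699)]
11. shoelace: 80.2649

Area of P2's cell: 80.2649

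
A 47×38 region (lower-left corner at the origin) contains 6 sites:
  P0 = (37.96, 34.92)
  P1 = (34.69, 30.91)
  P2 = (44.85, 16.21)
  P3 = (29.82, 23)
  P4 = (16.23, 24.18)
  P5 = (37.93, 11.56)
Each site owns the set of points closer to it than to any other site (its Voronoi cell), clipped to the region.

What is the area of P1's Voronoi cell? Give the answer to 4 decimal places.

Area of P1's cell: 153.5434

1. box [0,47]×[0,38]: [(0, 0) (47, 0) (47, 38) (0, 38)]
2. ⊥bis P1·P0 via (36.325,32.915): [(0, 0) (47, 0) (47, 24.21) (30.0893, 38) (0, 38)]  |A|=1669.4001
3. ⊥bis P1·P2 via (39.77,23.56): [(0, 0) (5.6822, 0) (44.1147, 26.5628) (30.0893, 38) (0, 38)]  |A|=1085.7141
4. ⊥bis P1·P3 via (32.255,26.955): [(38.8274, 22.9085) (44.1147, 26.5628) (30.0893, 38) (14.3154, 38)]  |A|=174.8878
5. ⊥bis P1·P4 via (25.46,27.545): [(23.7707, 32.1786) (38.8274, 22.9085) (44.1147, 26.5628) (30.0893, 38) (21.6484, 38)]  |A|=153.5434
6. ⊥bis P1·P5 via (36.31,21.235): [(23.7707, 32.1786) (38.8274, 22.9085) (44.1147, 26.5628) (30.0893, 38) (21.6484, 38)]  |A|=153.5434
7. canonical 5-gon: [(23.7707, 32.1786) (38.8274, 22.9085) (44.1147, 26.5628) (30.0893, 38) (21.6484, 38)]
8. shoelace: 153.5434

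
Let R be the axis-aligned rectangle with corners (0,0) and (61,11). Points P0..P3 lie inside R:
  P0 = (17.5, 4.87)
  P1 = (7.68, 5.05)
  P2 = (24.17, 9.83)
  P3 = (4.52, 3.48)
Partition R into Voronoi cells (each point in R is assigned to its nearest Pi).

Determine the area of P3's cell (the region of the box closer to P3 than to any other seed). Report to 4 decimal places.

Area of P3's cell: 60.3505

1. box [0,61]×[0,11]: [(0, 0) (61, 0) (61, 11) (0, 11)]
2. ⊥bis P3·P0 via (11.01,4.175): [(0, 0) (11.4571, 0) (10.2791, 11) (0, 11)]  |A|=119.5492
3. ⊥bis P3·P1 via (6.1,4.265): [(0, 0) (8.219, 0) (2.7538, 11) (0, 11)]  |A|=60.3505
4. ⊥bis P3·P2 via (14.345,6.655): [(0, 0) (8.219, 0) (2.7538, 11) (0, 11)]  |A|=60.3505
5. canonical 4-gon: [(0, 0) (8.219, 0) (2.7538, 11) (0, 11)]
6. shoelace: 60.3505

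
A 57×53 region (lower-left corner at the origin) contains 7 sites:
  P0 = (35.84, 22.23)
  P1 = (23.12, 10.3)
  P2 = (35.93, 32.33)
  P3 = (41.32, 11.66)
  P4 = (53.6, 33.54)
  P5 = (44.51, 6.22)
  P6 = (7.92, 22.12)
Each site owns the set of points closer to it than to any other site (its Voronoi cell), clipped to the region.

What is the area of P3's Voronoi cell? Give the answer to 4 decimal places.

Area of P3's cell: 209.3699

1. box [0,57]×[0,53]: [(0, 0) (57, 0) (57, 53) (0, 53)]
2. ⊥bis P3·P0 via (38.58,16.945): [(5.8959, 0) (57, 0) (57, 26.4948)]  |A|=676.9964
3. ⊥bis P3·P1 via (32.22,10.98): [(32.0281, 13.5482) (33.0405, 0) (57, 0) (57, 26.4948)]  |A|=493.1169
4. ⊥bis P3·P2 via (38.625,21.995): [(32.0281, 13.5482) (33.0405, 0) (57, 0) (57, 26.4948)]  |A|=493.1169
5. ⊥bis P3·P4 via (47.46,22.6): [(48.4336, 22.0536) (32.0281, 13.5482) (33.0405, 0) (57, 0) (57, 17.2457)]  |A|=453.5012
6. ⊥bis P3·P5 via (42.915,8.94): [(48.4336, 22.0536) (32.0281, 13.5482) (32.815, 3.0174) (57, 17.1994) (57, 17.2457)]  |A|=209.3699
7. ⊥bis P3·P6 via (24.62,16.89): [(48.4336, 22.0536) (32.0281, 13.5482) (32.815, 3.0174) (57, 17.1994) (57, 17.2457)]  |A|=209.3699
8. canonical 5-gon: [(48.4336, 22.0536) (32.0281, 13.5482) (32.815, 3.0174) (57, 17.1994) (57, 17.2457)]
9. shoelace: 209.3699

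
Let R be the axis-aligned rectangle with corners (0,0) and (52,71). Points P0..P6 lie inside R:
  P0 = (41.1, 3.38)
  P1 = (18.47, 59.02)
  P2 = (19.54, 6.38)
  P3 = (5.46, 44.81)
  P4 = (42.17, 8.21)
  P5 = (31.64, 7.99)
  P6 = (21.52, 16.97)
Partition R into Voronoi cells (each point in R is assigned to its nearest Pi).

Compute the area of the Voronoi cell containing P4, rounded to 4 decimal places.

1. box [0,52]×[0,71]: [(0, 0) (52, 0) (52, 71) (0, 71)]
2. ⊥bis P4·P0 via (41.635,5.795): [(0, 15.0185) (52, 3.4988) (52, 71) (0, 71)]  |A|=3210.55
3. ⊥bis P4·P1 via (30.32,33.615): [(0, 19.4724) (0, 15.0185) (52, 3.4988) (52, 43.7275)]  |A|=1161.7481
4. ⊥bis P4·P2 via (30.855,7.295): [(28.7845, 32.8988) (30.7819, 8.1993) (52, 3.4988) (52, 43.7275)]  |A|=724.308
5. ⊥bis P4·P3 via (23.815,26.51): [(31.4018, 34.1196) (28.8896, 31.5998) (30.7819, 8.1993) (52, 3.4988) (52, 43.7275)]  |A|=722.544
6. ⊥bis P4·P5 via (36.905,8.1): [(36.3135, 36.4106) (36.9314, 6.837) (52, 3.4988) (52, 43.7275)]  |A|=537.3088
7. ⊥bis P4·P6 via (31.845,12.59): [(43.3405, 39.6883) (36.5781, 23.7473) (36.9314, 6.837) (52, 3.4988) (52, 43.7275)]  |A|=492.3831
8. canonical 5-gon: [(43.3405, 39.6883) (36.5781, 23.7473) (36.9314, 6.837) (52, 3.4988) (52, 43.7275)]
9. shoelace: 492.3831

Area of P4's cell: 492.3831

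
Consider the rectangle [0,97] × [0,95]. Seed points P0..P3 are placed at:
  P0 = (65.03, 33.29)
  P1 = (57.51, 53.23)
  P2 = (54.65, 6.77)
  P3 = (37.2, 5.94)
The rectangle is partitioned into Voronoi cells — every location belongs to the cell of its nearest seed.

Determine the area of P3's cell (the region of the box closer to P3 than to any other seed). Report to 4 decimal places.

1. box [0,97]×[0,95]: [(0, 0) (97, 0) (97, 95) (0, 95)]
2. ⊥bis P3·P0 via (51.115,19.615): [(0, 71.6271) (0, 0) (70.3917, 0)]  |A|=2520.9756
3. ⊥bis P3·P1 via (47.355,29.585): [(36.9073, 34.0721) (0, 49.9229) (0, 0) (70.3917, 0)]  |A|=2120.4546
4. ⊥bis P3·P2 via (45.925,6.355): [(44.9982, 25.8391) (36.9073, 34.0721) (0, 49.9229) (0, 0) (46.2273, 0)]  |A|=1808.2612
5. canonical 5-gon: [(44.9982, 25.8391) (36.9073, 34.0721) (0, 49.9229) (0, 0) (46.2273, 0)]
6. shoelace: 1808.2612

Area of P3's cell: 1808.2612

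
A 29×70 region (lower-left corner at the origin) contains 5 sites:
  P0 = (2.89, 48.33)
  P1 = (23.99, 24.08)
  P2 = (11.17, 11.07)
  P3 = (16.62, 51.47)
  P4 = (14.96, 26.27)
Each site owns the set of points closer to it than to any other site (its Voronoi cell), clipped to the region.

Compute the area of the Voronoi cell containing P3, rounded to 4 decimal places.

Area of P3's cell: 630.0417

1. box [0,29]×[0,70]: [(0, 0) (29, 0) (29, 70) (0, 70)]
2. ⊥bis P3·P0 via (9.755,49.9): [(21.1669, 0) (29, 0) (29, 70) (5.1582, 70)]  |A|=1108.6198
3. ⊥bis P3·P1 via (20.305,37.775): [(12.9788, 35.8037) (29, 40.1146) (29, 70) (5.1582, 70)]  |A|=647.051
4. ⊥bis P3·P2 via (13.895,31.27): [(12.9788, 35.8037) (29, 40.1146) (29, 70) (5.1582, 70)]  |A|=647.051
5. ⊥bis P3·P4 via (15.79,38.87): [(12.2238, 39.1049) (22.6862, 38.4157) (29, 40.1146) (29, 70) (5.1582, 70)]  |A|=630.0417
6. canonical 5-gon: [(12.2238, 39.1049) (22.6862, 38.4157) (29, 40.1146) (29, 70) (5.1582, 70)]
7. shoelace: 630.0417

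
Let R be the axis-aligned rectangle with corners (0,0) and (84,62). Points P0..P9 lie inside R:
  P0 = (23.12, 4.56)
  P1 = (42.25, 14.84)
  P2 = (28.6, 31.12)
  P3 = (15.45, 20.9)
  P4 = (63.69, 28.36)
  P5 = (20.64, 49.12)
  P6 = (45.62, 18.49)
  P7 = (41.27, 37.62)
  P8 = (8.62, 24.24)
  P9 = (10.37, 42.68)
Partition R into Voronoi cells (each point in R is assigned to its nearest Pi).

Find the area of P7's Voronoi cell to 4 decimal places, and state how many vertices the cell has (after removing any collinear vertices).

Area of P7's cell: 748.7856 (5 vertices)

1. box [0,84]×[0,62]: [(0, 0) (84, 0) (84, 62) (0, 62)]
2. ⊥bis P7·P0 via (32.195,21.09): [(0, 38.7651) (70.6102, 0) (84, 0) (84, 62) (0, 62)]  |A|=3839.3943
3. ⊥bis P7·P1 via (41.76,26.23): [(0, 38.7651) (24.2079, 25.4749) (84, 28.0472) (84, 62) (0, 62)]  |A|=2830.343
4. ⊥bis P7·P2 via (34.935,34.37): [(39.1682, 26.1185) (84, 28.0472) (84, 62) (20.7602, 62)]  |A|=1895.6529
5. ⊥bis P7·P3 via (28.36,29.26): [(39.1682, 26.1185) (84, 28.0472) (84, 62) (20.7602, 62)]  |A|=1895.6529
6. ⊥bis P7·P4 via (52.48,32.99): [(39.1682, 26.1185) (49.8314, 26.5772) (64.4618, 62) (20.7602, 62)]  |A|=969.5441
7. ⊥bis P7·P5 via (30.955,43.37): [(30.6232, 42.7747) (39.1682, 26.1185) (49.8314, 26.5772) (64.4618, 62) (41.3401, 62)]  |A|=771.7167
8. ⊥bis P7·P6 via (43.445,28.055): [(30.6232, 42.7747) (38.7253, 26.9818) (51.167, 29.8109) (64.4618, 62) (41.3401, 62)]  |A|=748.7856
9. ⊥bis P7·P8 via (24.945,30.93): [(30.6232, 42.7747) (38.7253, 26.9818) (51.167, 29.8109) (64.4618, 62) (41.3401, 62)]  |A|=748.7856
10. ⊥bis P7·P9 via (25.82,40.15): [(30.6232, 42.7747) (38.7253, 26.9818) (51.167, 29.8109) (64.4618, 62) (41.3401, 62)]  |A|=748.7856
11. canonical 5-gon: [(30.6232, 42.7747) (38.7253, 26.9818) (51.167, 29.8109) (64.4618, 62) (41.3401, 62)]
12. shoelace: 748.7856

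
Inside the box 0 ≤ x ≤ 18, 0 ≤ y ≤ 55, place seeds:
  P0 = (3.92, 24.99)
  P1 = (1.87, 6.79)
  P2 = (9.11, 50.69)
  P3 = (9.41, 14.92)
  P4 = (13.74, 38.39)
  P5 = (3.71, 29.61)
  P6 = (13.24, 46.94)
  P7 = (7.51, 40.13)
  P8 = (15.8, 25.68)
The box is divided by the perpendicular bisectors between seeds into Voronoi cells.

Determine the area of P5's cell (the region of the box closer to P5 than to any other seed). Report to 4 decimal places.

Area of P5's cell: 78.9393

1. box [0,18]×[0,55]: [(0, 0) (18, 0) (18, 55) (0, 55)]
2. ⊥bis P5·P0 via (3.815,27.3): [(0, 27.1266) (18, 27.9448) (18, 55) (0, 55)]  |A|=494.3577
3. ⊥bis P5·P1 via (2.79,18.2): [(0, 27.1266) (18, 27.9448) (18, 55) (0, 55)]  |A|=494.3577
4. ⊥bis P5·P2 via (6.41,40.15): [(0, 41.792) (0, 27.1266) (18, 27.9448) (18, 37.181)]  |A|=215.1152
5. ⊥bis P5·P3 via (6.56,22.265): [(0, 41.792) (0, 27.1266) (18, 27.9448) (18, 37.181)]  |A|=215.1152
6. ⊥bis P5·P4 via (8.725,34): [(2.4545, 41.1633) (0, 41.792) (0, 27.1266) (14.1777, 27.771)]  |A|=116.7108
7. ⊥bis P5·P6 via (8.475,38.275): [(2.4545, 41.1633) (0, 41.792) (0, 27.1266) (14.1777, 27.771)]  |A|=116.7108
8. ⊥bis P5·P7 via (5.61,34.87): [(9.0517, 33.6268) (0, 36.8964) (0, 27.1266) (14.1777, 27.771)]  |A|=87.3791
9. ⊥bis P5·P8 via (9.755,27.645): [(10.9825, 31.4211) (9.0517, 33.6268) (0, 36.8964) (0, 27.1266) (9.7303, 27.5689)]  |A|=78.9393
10. canonical 5-gon: [(10.9825, 31.4211) (9.0517, 33.6268) (0, 36.8964) (0, 27.1266) (9.7303, 27.5689)]
11. shoelace: 78.9393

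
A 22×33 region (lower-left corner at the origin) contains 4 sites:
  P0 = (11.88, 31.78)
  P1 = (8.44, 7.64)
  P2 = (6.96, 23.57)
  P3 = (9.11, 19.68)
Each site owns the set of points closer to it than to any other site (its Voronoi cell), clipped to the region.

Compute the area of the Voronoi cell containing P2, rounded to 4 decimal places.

Area of P2's cell: 112.9264

1. box [0,22]×[0,33]: [(0, 0) (22, 0) (22, 33) (0, 33)]
2. ⊥bis P2·P0 via (9.42,27.675): [(0, 0) (22, 0) (22, 20.1362) (0.5342, 33) (0, 33)]  |A|=587.9339
3. ⊥bis P2·P1 via (7.7,15.605): [(0, 14.8896) (22, 16.9336) (22, 20.1362) (0.5342, 33) (0, 33)]  |A|=237.8789
4. ⊥bis P2·P3 via (8.035,21.625): [(0, 17.1841) (14.0074, 24.9259) (0.5342, 33) (0, 33)]  |A|=112.9264
5. canonical 4-gon: [(0, 17.1841) (14.0074, 24.9259) (0.5342, 33) (0, 33)]
6. shoelace: 112.9264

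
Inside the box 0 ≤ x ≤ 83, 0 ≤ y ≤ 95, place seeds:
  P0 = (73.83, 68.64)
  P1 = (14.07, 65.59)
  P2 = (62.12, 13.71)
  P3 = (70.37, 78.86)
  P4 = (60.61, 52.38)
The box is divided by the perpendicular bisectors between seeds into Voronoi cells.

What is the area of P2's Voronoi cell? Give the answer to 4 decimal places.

Area of P2's cell: 2289.0534

1. box [0,83]×[0,95]: [(0, 0) (83, 0) (83, 95) (0, 95)]
2. ⊥bis P2·P0 via (67.975,41.175): [(0, 55.6659) (0, 0) (83, 0) (83, 37.972)]  |A|=3885.973
3. ⊥bis P2·P1 via (38.095,39.65): [(45.0242, 46.0677) (0, 4.3673) (0, 0) (83, 0) (83, 37.972)]  |A|=2731.1336
4. ⊥bis P2·P3 via (66.245,46.285): [(45.0242, 46.0677) (0, 4.3673) (0, 0) (83, 0) (83, 37.972)]  |A|=2731.1336
5. ⊥bis P2·P4 via (61.365,33.045): [(29.6254, 31.8056) (0, 4.3673) (0, 0) (83, 0) (83, 33.8898)]  |A|=2289.0534
6. canonical 5-gon: [(29.6254, 31.8056) (0, 4.3673) (0, 0) (83, 0) (83, 33.8898)]
7. shoelace: 2289.0534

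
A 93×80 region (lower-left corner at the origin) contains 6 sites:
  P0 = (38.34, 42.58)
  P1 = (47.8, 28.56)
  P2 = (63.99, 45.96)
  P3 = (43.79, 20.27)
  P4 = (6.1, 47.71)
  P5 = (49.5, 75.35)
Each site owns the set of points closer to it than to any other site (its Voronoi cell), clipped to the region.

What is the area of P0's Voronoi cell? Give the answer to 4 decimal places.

Area of P0's cell: 824.2567

1. box [0,93]×[0,80]: [(0, 0) (93, 0) (93, 80) (0, 80)]
2. ⊥bis P0·P1 via (43.07,35.57): [(0, 6.5085) (93, 69.2603) (93, 80) (0, 80)]  |A|=3916.7514
3. ⊥bis P0·P2 via (51.165,44.27): [(0, 6.5085) (51.5568, 41.2965) (46.4567, 80) (0, 80)]  |A|=2793.5134
4. ⊥bis P0·P3 via (41.065,31.425): [(0, 21.3934) (34.5787, 29.8405) (51.5568, 41.2965) (46.4567, 80) (0, 80)]  |A|=2536.1625
5. ⊥bis P0·P4 via (22.22,45.145): [(19.1865, 26.0804) (34.5787, 29.8405) (51.5568, 41.2965) (46.4567, 80) (27.7661, 80)]  |A|=1225.3679
6. ⊥bis P0·P5 via (43.92,58.965): [(25.4214, 65.2648) (19.1865, 26.0804) (34.5787, 29.8405) (51.5568, 41.2965) (49.478, 57.0722)]  |A|=824.2567
7. canonical 5-gon: [(25.4214, 65.2648) (19.1865, 26.0804) (34.5787, 29.8405) (51.5568, 41.2965) (49.478, 57.0722)]
8. shoelace: 824.2567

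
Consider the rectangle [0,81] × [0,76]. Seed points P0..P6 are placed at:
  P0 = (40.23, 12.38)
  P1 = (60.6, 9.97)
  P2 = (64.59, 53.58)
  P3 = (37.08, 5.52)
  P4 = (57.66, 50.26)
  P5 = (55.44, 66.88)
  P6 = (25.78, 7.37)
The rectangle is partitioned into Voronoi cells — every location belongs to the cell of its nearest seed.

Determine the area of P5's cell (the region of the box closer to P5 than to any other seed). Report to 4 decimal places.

1. box [0,81]×[0,76]: [(0, 0) (81, 0) (81, 76) (0, 76)]
2. ⊥bis P5·P0 via (47.835,39.63): [(0, 52.9799) (81, 30.3742) (81, 76) (0, 76)]  |A|=2780.1573
3. ⊥bis P5·P1 via (58.02,38.425): [(0, 52.9799) (53.5915, 38.0235) (81, 40.5086) (81, 76) (0, 76)]  |A|=2641.2734
4. ⊥bis P5·P2 via (60.015,60.23): [(0, 52.9799) (35.1981, 43.1567) (81, 74.667) (81, 76) (0, 76)]  |A|=1765.81
5. ⊥bis P5·P3 via (46.26,36.2): [(0, 52.9799) (35.1981, 43.1567) (81, 74.667) (81, 76) (0, 76)]  |A|=1765.81
6. ⊥bis P5·P4 via (56.55,58.57): [(0, 52.9799) (4.7583, 51.652) (57.8556, 58.7444) (81, 74.667) (81, 76) (0, 76)]  |A|=1432.3266
7. ⊥bis P5·P6 via (40.61,37.125): [(0, 57.3652) (10.0459, 52.3583) (57.8556, 58.7444) (81, 74.667) (81, 76) (0, 76)]  |A|=1405.1084
8. canonical 6-gon: [(0, 57.3652) (10.0459, 52.3583) (57.8556, 58.7444) (81, 74.667) (81, 76) (0, 76)]
9. shoelace: 1405.1084

Area of P5's cell: 1405.1084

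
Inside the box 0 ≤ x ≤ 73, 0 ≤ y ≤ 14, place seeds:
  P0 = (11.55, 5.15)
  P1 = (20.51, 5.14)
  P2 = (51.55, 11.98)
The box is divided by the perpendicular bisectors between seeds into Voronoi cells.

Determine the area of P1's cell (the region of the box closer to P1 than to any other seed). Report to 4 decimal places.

1. box [0,73]×[0,14]: [(0, 0) (73, 0) (73, 14) (0, 14)]
2. ⊥bis P1·P0 via (16.03,5.145): [(16.0243, 0) (73, 0) (73, 14) (16.0399, 14)]  |A|=797.551
3. ⊥bis P1·P2 via (36.03,8.56): [(16.0243, 0) (37.9163, 0) (34.8312, 14) (16.0399, 14)]  |A|=284.7837
4. canonical 4-gon: [(16.0243, 0) (37.9163, 0) (34.8312, 14) (16.0399, 14)]
5. shoelace: 284.7837

Area of P1's cell: 284.7837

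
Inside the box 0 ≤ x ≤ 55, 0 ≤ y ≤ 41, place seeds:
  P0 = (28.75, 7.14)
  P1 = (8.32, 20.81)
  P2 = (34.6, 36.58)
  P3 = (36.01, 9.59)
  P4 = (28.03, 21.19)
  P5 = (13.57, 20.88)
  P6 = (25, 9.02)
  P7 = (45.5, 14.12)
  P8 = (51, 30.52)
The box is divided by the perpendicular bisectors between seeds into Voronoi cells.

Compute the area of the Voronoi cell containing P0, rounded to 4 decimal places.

Area of P0's cell: 91.2346

1. box [0,55]×[0,41]: [(0, 0) (55, 0) (55, 41) (0, 41)]
2. ⊥bis P0·P1 via (18.535,13.975): [(9.1841, 0) (55, 0) (55, 41) (36.6178, 41)]  |A|=1316.0603
3. ⊥bis P0·P2 via (31.675,21.86): [(24.7339, 23.2393) (9.1841, 0) (55, 0) (55, 17.2251)]  |A|=793.0325
4. ⊥bis P0·P3 via (32.38,8.365): [(27.5492, 22.6798) (24.7339, 23.2393) (9.1841, 0) (35.2029, 0)]  |A|=332.1139
5. ⊥bis P0·P4 via (28.39,14.165): [(30.3881, 14.2674) (18.3167, 13.6488) (9.1841, 0) (35.2029, 0)]  |A|=265.1654
6. ⊥bis P0·P5 via (21.16,14.01): [(30.3881, 14.2674) (20.9554, 13.784) (11.1831, 2.9875) (9.1841, 0) (35.2029, 0)]  |A|=251.5816
7. ⊥bis P0·P6 via (26.875,8.08): [(30.3881, 14.2674) (29.9661, 14.2458) (22.8242, 0) (35.2029, 0)]  |A|=91.2346
8. ⊥bis P0·P7 via (37.125,10.63): [(30.3881, 14.2674) (29.9661, 14.2458) (22.8242, 0) (35.2029, 0)]  |A|=91.2346
9. ⊥bis P0·P8 via (39.875,18.83): [(30.3881, 14.2674) (29.9661, 14.2458) (22.8242, 0) (35.2029, 0)]  |A|=91.2346
10. canonical 4-gon: [(30.3881, 14.2674) (29.9661, 14.2458) (22.8242, 0) (35.2029, 0)]
11. shoelace: 91.2346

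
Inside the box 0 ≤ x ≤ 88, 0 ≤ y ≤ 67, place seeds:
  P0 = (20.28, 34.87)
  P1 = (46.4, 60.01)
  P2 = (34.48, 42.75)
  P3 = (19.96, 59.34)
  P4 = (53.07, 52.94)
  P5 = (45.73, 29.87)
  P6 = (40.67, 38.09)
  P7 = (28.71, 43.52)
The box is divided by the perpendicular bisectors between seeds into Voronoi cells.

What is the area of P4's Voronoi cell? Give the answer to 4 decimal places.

1. box [0,88]×[0,67]: [(0, 0) (88, 0) (88, 67) (0, 67)]
2. ⊥bis P4·P0 via (36.675,43.905): [(60.8703, 0) (88, 0) (88, 67) (23.9477, 67)]  |A|=3054.596
3. ⊥bis P4·P1 via (49.735,56.475): [(36.5848, 44.0688) (60.8703, 0) (88, 0) (88, 67) (60.8912, 67)]  |A|=2631.0165
4. ⊥bis P4·P2 via (43.775,47.845): [(42.6885, 49.8272) (70.001, 0) (88, 0) (88, 67) (60.8912, 67)]  |A|=2199.1238
5. ⊥bis P4·P3 via (36.515,56.14): [(42.6885, 49.8272) (70.001, 0) (88, 0) (88, 67) (60.8912, 67)]  |A|=2199.1238
6. ⊥bis P4·P5 via (49.4,41.405): [(42.6885, 49.8272) (46.8625, 42.2123) (88, 29.1239) (88, 67) (60.8912, 67)]  |A|=1220.1902
7. ⊥bis P4·P6 via (46.87,45.515): [(42.6885, 49.8272) (43.5179, 48.3141) (53.2645, 40.1754) (88, 29.1239) (88, 67) (60.8912, 67)]  |A|=1204.0647
8. ⊥bis P4·P7 via (40.89,48.23): [(42.6885, 49.8272) (43.5179, 48.3141) (53.2645, 40.1754) (88, 29.1239) (88, 67) (60.8912, 67)]  |A|=1204.0647
9. canonical 6-gon: [(42.6885, 49.8272) (43.5179, 48.3141) (53.2645, 40.1754) (88, 29.1239) (88, 67) (60.8912, 67)]
10. shoelace: 1204.0647

Area of P4's cell: 1204.0647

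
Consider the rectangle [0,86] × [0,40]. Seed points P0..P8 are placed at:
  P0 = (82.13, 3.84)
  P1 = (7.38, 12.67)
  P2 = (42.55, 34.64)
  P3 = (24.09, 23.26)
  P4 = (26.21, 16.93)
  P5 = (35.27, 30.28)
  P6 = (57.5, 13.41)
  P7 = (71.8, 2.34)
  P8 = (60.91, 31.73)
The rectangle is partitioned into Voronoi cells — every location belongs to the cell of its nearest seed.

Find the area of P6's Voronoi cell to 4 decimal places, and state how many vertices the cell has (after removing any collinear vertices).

1. box [0,86]×[0,40]: [(0, 0) (86, 0) (86, 40) (0, 40)]
2. ⊥bis P6·P0 via (69.815,8.625): [(0, 0) (66.4638, 0) (82.0058, 40) (0, 40)]  |A|=2969.3905
3. ⊥bis P6·P1 via (32.44,13.04): [(32.6325, 0) (66.4638, 0) (82.0058, 40) (32.0419, 40)]  |A|=1675.901
4. ⊥bis P6·P2 via (50.025,24.025): [(32.4604, 11.6562) (32.6325, 0) (66.4638, 0) (82.0058, 40) (72.7106, 40)]  |A|=1099.5487
5. ⊥bis P6·P3 via (40.795,18.335): [(40.4937, 17.3132) (35.3894, 0) (66.4638, 0) (82.0058, 40) (72.7106, 40)]  |A|=1028.3777
6. ⊥bis P6·P4 via (41.855,15.17): [(42.234, 18.5386) (40.1484, 0) (66.4638, 0) (82.0058, 40) (72.7106, 40)]  |A|=972.3283
7. ⊥bis P6·P5 via (46.385,21.845): [(45.7603, 21.0218) (41.9482, 15.9985) (40.1484, 0) (66.4638, 0) (82.0058, 40) (72.7106, 40)]  |A|=968.2045
8. ⊥bis P6·P7 via (64.65,7.875): [(45.7603, 21.0218) (41.9482, 15.9985) (40.1484, 0) (58.5538, 0) (74.4348, 20.5148) (82.0058, 40) (72.7106, 40)]  |A|=887.0686
9. ⊥bis P6·P8 via (59.205,22.57): [(50.31, 24.2257) (45.7603, 21.0218) (41.9482, 15.9985) (40.1484, 0) (58.5538, 0) (73.9073, 19.8334)]  |A|=555.4717
10. canonical 6-gon: [(50.31, 24.2257) (45.7603, 21.0218) (41.9482, 15.9985) (40.1484, 0) (58.5538, 0) (73.9073, 19.8334)]
11. shoelace: 555.4717

Area of P6's cell: 555.4717 (6 vertices)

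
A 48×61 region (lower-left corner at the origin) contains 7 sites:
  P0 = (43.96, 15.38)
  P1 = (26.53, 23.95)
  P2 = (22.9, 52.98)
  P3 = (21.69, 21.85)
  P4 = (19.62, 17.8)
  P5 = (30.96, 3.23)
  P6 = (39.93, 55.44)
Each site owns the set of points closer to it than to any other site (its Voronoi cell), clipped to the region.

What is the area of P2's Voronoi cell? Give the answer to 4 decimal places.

Area of P2's cell: 729.9777

1. box [0,48]×[0,61]: [(0, 0) (48, 0) (48, 61) (0, 61)]
2. ⊥bis P2·P0 via (33.43,34.18): [(0, 15.4556) (48, 42.3407) (48, 61) (0, 61)]  |A|=1540.8866
3. ⊥bis P2·P1 via (24.715,38.465): [(0, 35.3746) (45.7839, 41.0995) (48, 42.3407) (48, 61) (0, 61)]  |A|=1084.9032
4. ⊥bis P2·P3 via (22.295,37.415): [(0, 38.2816) (17.7353, 37.5922) (45.7839, 41.0995) (48, 42.3407) (48, 61) (0, 61)]  |A|=1059.1247
5. ⊥bis P2·P4 via (21.26,35.39): [(0, 38.2816) (17.7353, 37.5922) (45.7839, 41.0995) (48, 42.3407) (48, 61) (0, 61)]  |A|=1059.1247
6. ⊥bis P2·P5 via (26.93,28.105): [(0, 38.2816) (17.7353, 37.5922) (45.7839, 41.0995) (48, 42.3407) (48, 61) (0, 61)]  |A|=1059.1247
7. ⊥bis P2·P6 via (31.415,54.21): [(0, 38.2816) (17.7353, 37.5922) (33.5302, 39.5673) (30.4342, 61) (0, 61)]  |A|=729.9777
8. canonical 5-gon: [(0, 38.2816) (17.7353, 37.5922) (33.5302, 39.5673) (30.4342, 61) (0, 61)]
9. shoelace: 729.9777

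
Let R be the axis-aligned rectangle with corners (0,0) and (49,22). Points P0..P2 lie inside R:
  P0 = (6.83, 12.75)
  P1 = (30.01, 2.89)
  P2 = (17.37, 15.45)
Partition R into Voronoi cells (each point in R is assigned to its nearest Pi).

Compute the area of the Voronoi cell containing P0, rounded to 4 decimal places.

1. box [0,49]×[0,22]: [(0, 0) (49, 0) (49, 22) (0, 22)]
2. ⊥bis P0·P1 via (18.42,7.82): [(0, 0) (15.0936, 0) (24.4517, 22) (0, 22)]  |A|=434.9987
3. ⊥bis P0·P2 via (12.1,14.1): [(0, 0) (15.0936, 0) (15.4795, 0.9073) (10.0763, 22) (0, 22)]  |A|=283.3901
4. canonical 5-gon: [(0, 0) (15.0936, 0) (15.4795, 0.9073) (10.0763, 22) (0, 22)]
5. shoelace: 283.3901

Area of P0's cell: 283.3901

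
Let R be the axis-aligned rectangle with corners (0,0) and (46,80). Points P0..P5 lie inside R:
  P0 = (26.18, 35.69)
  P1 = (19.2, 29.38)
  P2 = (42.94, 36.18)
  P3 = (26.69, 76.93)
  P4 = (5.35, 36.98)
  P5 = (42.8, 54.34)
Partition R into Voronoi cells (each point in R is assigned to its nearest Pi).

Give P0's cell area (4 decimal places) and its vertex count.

1. box [0,46]×[0,80]: [(0, 0) (46, 0) (46, 80) (0, 80)]
2. ⊥bis P0·P1 via (22.69,32.535): [(0, 57.6342) (46, 6.7499) (46, 80) (0, 80)]  |A|=2199.1641
3. ⊥bis P0·P2 via (34.56,35.935): [(0, 57.6342) (35.0594, 18.8522) (33.2717, 80) (0, 80)]  |A|=1409.3118
4. ⊥bis P0·P3 via (26.435,56.31): [(0.9118, 56.6256) (35.0594, 18.8522) (33.967, 56.2169)]  |A|=617.3262
5. ⊥bis P0·P4 via (15.765,36.335): [(17.0093, 56.4266) (15.9887, 39.9478) (35.0594, 18.8522) (33.967, 56.2169)]  |A|=484.5913
6. ⊥bis P0·P5 via (34.49,45.015): [(21.7504, 56.3679) (17.0093, 56.4266) (15.9887, 39.9478) (35.0594, 18.8522) (34.2893, 45.1938)]  |A|=417.2837
7. canonical 5-gon: [(21.7504, 56.3679) (17.0093, 56.4266) (15.9887, 39.9478) (35.0594, 18.8522) (34.2893, 45.1938)]
8. shoelace: 417.2837

Area of P0's cell: 417.2837 (5 vertices)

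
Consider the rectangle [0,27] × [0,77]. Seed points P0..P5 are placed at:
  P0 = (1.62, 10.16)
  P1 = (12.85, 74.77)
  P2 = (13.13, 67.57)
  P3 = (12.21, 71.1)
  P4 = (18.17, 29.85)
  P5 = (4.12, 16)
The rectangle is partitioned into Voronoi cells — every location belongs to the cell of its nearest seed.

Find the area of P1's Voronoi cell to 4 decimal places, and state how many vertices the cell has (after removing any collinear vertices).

1. box [0,27]×[0,77]: [(0, 0) (27, 0) (27, 77) (0, 77)]
2. ⊥bis P1·P0 via (7.235,42.465): [(0, 43.7225) (27, 39.0296) (27, 77) (0, 77)]  |A|=961.8462
3. ⊥bis P1·P2 via (12.99,71.17): [(0, 70.6648) (27, 71.7148) (27, 77) (0, 77)]  |A|=156.8745
4. ⊥bis P1·P3 via (12.53,72.935): [(0, 75.1201) (20.8895, 71.4772) (27, 71.7148) (27, 77) (0, 77)]  |A|=110.3406
5. ⊥bis P1·P4 via (15.51,52.31): [(0, 75.1201) (20.8895, 71.4772) (27, 71.7148) (27, 77) (0, 77)]  |A|=110.3406
6. ⊥bis P1·P5 via (8.485,45.385): [(0, 75.1201) (20.8895, 71.4772) (27, 71.7148) (27, 77) (0, 77)]  |A|=110.3406
7. canonical 5-gon: [(0, 75.1201) (20.8895, 71.4772) (27, 71.7148) (27, 77) (0, 77)]
8. shoelace: 110.3406

Area of P1's cell: 110.3406 (5 vertices)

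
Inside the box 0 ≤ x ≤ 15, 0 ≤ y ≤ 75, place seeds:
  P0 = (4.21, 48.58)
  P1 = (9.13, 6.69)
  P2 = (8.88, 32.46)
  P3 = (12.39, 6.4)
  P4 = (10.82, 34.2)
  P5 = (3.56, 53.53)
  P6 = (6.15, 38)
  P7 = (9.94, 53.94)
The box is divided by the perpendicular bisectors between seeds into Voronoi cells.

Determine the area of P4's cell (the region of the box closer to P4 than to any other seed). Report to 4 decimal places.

Area of P4's cell: 58.2072

1. box [0,15]×[0,75]: [(0, 0) (15, 0) (15, 75) (0, 75)]
2. ⊥bis P4·P0 via (7.515,41.39): [(0, 37.9356) (0, 0) (15, 0) (15, 44.8306)]  |A|=620.7466
3. ⊥bis P4·P1 via (9.975,20.445): [(0, 37.9356) (0, 21.0578) (15, 20.1363) (15, 44.8306)]  |A|=311.7909
4. ⊥bis P4·P2 via (9.85,33.33): [(4.0496, 39.7971) (15, 27.588) (15, 44.8306)]  |A|=94.4062
5. ⊥bis P4·P3 via (11.605,20.3): [(4.0496, 39.7971) (15, 27.588) (15, 44.8306)]  |A|=94.4062
6. ⊥bis P4·P5 via (7.19,43.865): [(4.0496, 39.7971) (15, 27.588) (15, 44.8306)]  |A|=94.4062
7. ⊥bis P4·P6 via (8.485,36.1): [(7.9525, 35.4456) (15, 27.588) (15, 44.1066)]  |A|=58.2072
8. ⊥bis P4·P7 via (10.38,44.07): [(7.9525, 35.4456) (15, 27.588) (15, 44.1066)]  |A|=58.2072
9. canonical 3-gon: [(7.9525, 35.4456) (15, 27.588) (15, 44.1066)]
10. shoelace: 58.2072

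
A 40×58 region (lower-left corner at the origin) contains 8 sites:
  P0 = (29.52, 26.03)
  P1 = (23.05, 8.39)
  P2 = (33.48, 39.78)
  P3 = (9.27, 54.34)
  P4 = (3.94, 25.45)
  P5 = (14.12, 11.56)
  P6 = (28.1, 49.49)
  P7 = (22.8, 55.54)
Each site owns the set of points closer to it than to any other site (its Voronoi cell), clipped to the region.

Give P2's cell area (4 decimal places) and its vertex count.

Area of P2's cell: 220.7397 (3 vertices)

1. box [0,40]×[0,58]: [(0, 0) (40, 0) (40, 58) (0, 58)]
2. ⊥bis P2·P0 via (31.5,32.905): [(0, 41.977) (40, 30.457) (40, 58) (0, 58)]  |A|=871.32
3. ⊥bis P2·P1 via (28.265,24.085): [(0, 41.977) (40, 30.457) (40, 58) (0, 58)]  |A|=871.32
4. ⊥bis P2·P3 via (21.375,47.06): [(15.6137, 37.4803) (40, 30.457) (40, 58) (27.9544, 58)]  |A|=459.4226
5. ⊥bis P2·P4 via (18.71,32.615): [(16.0212, 38.1578) (16.4694, 37.2338) (40, 30.457) (40, 58) (27.9544, 58)]  |A|=459.0825
6. ⊥bis P2·P5 via (23.8,25.67): [(16.0212, 38.1578) (16.4694, 37.2338) (40, 30.457) (40, 58) (27.9544, 58)]  |A|=459.0825
7. ⊥bis P2·P6 via (30.79,44.635): [(17.1028, 37.0514) (40, 30.457) (40, 49.738)]  |A|=220.7397
8. ⊥bis P2·P7 via (28.14,47.66): [(17.1028, 37.0514) (40, 30.457) (40, 49.738)]  |A|=220.7397
9. canonical 3-gon: [(17.1028, 37.0514) (40, 30.457) (40, 49.738)]
10. shoelace: 220.7397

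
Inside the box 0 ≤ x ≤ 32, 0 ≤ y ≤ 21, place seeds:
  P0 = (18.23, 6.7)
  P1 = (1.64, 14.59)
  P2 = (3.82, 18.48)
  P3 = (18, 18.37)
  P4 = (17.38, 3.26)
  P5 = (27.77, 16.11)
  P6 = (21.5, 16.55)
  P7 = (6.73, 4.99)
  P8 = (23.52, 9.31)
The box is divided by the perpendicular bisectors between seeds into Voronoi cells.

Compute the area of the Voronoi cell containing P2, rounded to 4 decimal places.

1. box [0,32]×[0,21]: [(0, 0) (32, 0) (32, 21) (0, 21)]
2. ⊥bis P2·P0 via (11.025,12.59): [(0, 0) (0.7328, 0) (17.9001, 21) (0, 21)]  |A|=195.6455
3. ⊥bis P2·P1 via (2.73,16.535): [(0, 18.0649) (10.6305, 12.1075) (17.9001, 21) (0, 21)]  |A|=95.1893
4. ⊥bis P2·P3 via (10.91,18.425): [(0, 18.0649) (10.6305, 12.1075) (10.8632, 12.3921) (10.93, 21) (0, 21)]  |A|=65.1903
5. ⊥bis P2·P4 via (10.6,10.87): [(0, 18.0649) (10.6305, 12.1075) (10.8632, 12.3921) (10.93, 21) (0, 21)]  |A|=65.1903
6. ⊥bis P2·P5 via (15.795,17.295): [(0, 18.0649) (10.6305, 12.1075) (10.8632, 12.3921) (10.93, 21) (0, 21)]  |A|=65.1903
7. ⊥bis P2·P6 via (12.66,17.515): [(0, 18.0649) (10.6305, 12.1075) (10.8632, 12.3921) (10.93, 21) (0, 21)]  |A|=65.1903
8. ⊥bis P2·P7 via (5.275,11.735): [(0, 18.0649) (9.6219, 12.6727) (10.8675, 12.9414) (10.93, 21) (0, 21)]  |A|=64.6395
9. ⊥bis P2·P8 via (13.67,13.895): [(0, 18.0649) (9.6219, 12.6727) (10.8675, 12.9414) (10.93, 21) (0, 21)]  |A|=64.6395
10. canonical 5-gon: [(0, 18.0649) (9.6219, 12.6727) (10.8675, 12.9414) (10.93, 21) (0, 21)]
11. shoelace: 64.6395

Area of P2's cell: 64.6395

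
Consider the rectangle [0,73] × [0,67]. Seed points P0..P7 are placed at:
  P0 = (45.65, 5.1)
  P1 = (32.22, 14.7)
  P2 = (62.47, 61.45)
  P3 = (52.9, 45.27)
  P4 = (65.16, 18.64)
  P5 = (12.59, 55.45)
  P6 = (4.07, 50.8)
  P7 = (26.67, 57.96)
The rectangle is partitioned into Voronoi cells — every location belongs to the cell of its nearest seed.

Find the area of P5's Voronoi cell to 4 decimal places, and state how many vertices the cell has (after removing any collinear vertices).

Area of P5's cell: 359.7782 (4 vertices)

1. box [0,73]×[0,67]: [(0, 0) (73, 0) (73, 67) (0, 67)]
2. ⊥bis P5·P0 via (29.12,30.275): [(0, 11.1547) (73, 59.0868) (73, 67) (0, 67)]  |A|=2327.1863
3. ⊥bis P5·P1 via (22.405,35.075): [(0, 24.2821) (73, 59.4475) (73, 67) (0, 67)]  |A|=1834.8687
4. ⊥bis P5·P2 via (37.53,58.45): [(0, 24.2821) (39.3593, 43.2422) (36.5015, 67) (0, 67)]  |A|=1274.2717
5. ⊥bis P5·P3 via (32.745,50.36): [(0, 24.2821) (29.7824, 38.6288) (36.6454, 65.8043) (36.5015, 67) (0, 67)]  |A|=1159.9731
6. ⊥bis P5·P4 via (38.875,37.045): [(0, 24.2821) (29.7824, 38.6288) (36.6454, 65.8043) (36.5015, 67) (0, 67)]  |A|=1159.9731
7. ⊥bis P5·P6 via (8.33,53.125): [(19.0605, 33.4639) (29.7824, 38.6288) (36.6454, 65.8043) (36.5015, 67) (0.7574, 67)]  |A|=740.1607
8. ⊥bis P5·P7 via (19.63,56.705): [(19.0605, 33.4639) (23.4004, 35.5545) (17.7947, 67) (0.7574, 67)]  |A|=359.7782
9. canonical 4-gon: [(19.0605, 33.4639) (23.4004, 35.5545) (17.7947, 67) (0.7574, 67)]
10. shoelace: 359.7782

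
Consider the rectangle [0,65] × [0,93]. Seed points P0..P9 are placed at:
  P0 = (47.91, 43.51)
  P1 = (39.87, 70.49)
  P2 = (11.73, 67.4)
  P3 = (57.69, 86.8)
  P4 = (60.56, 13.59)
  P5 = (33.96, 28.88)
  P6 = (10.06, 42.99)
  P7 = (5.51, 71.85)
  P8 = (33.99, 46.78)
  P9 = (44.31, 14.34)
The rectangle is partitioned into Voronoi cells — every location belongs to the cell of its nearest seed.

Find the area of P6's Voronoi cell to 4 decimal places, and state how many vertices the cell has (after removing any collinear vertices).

Area of P6's cell: 831.4438 (5 vertices)

1. box [0,65]×[0,93]: [(0, 0) (65, 0) (65, 93) (0, 93)]
2. ⊥bis P6·P0 via (28.985,43.25): [(0, 0) (29.5792, 0) (28.3015, 93) (0, 93)]  |A|=2691.4526
3. ⊥bis P6·P1 via (24.965,56.74): [(0, 83.8021) (0, 0) (29.5792, 0) (28.8576, 52.5204)]  |A|=1985.9199
4. ⊥bis P6·P2 via (10.895,55.195): [(27.4341, 54.0635) (0, 55.9404) (0, 0) (29.5792, 0) (28.8576, 52.5204)]  |A|=1603.7396
5. ⊥bis P6·P3 via (33.875,64.895): [(27.4341, 54.0635) (0, 55.9404) (0, 0) (29.5792, 0) (28.8576, 52.5204)]  |A|=1603.7396
6. ⊥bis P6·P4 via (35.31,28.29): [(27.4341, 54.0635) (0, 55.9404) (0, 0) (18.8402, 0) (29.3316, 18.021) (28.8576, 52.5204)]  |A|=1506.9758
7. ⊥bis P6·P5 via (22.01,35.935): [(27.4341, 54.0635) (0, 55.9404) (0, 0) (0.7948, 0) (28.9246, 47.6472) (28.8576, 52.5204)]  |A|=917.9928
8. ⊥bis P6·P7 via (7.785,57.42): [(27.4341, 54.0635) (0, 55.9404) (0, 0) (0.7948, 0) (28.9246, 47.6472) (28.8576, 52.5204)]  |A|=917.9928
9. ⊥bis P6·P8 via (22.025,44.885): [(20.4961, 54.5381) (0, 55.9404) (0, 0) (0.7948, 0) (23.1395, 37.8482)]  |A|=831.4438
10. ⊥bis P6·P9 via (27.185,28.665): [(20.4961, 54.5381) (0, 55.9404) (0, 0) (0.7948, 0) (23.1395, 37.8482)]  |A|=831.4438
11. canonical 5-gon: [(20.4961, 54.5381) (0, 55.9404) (0, 0) (0.7948, 0) (23.1395, 37.8482)]
12. shoelace: 831.4438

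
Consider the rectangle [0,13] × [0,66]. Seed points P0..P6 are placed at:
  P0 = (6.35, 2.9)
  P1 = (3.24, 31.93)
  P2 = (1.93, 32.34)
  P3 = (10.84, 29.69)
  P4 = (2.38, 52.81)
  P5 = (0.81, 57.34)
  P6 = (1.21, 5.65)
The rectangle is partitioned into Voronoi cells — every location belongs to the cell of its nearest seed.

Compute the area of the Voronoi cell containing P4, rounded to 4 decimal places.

1. box [0,13]×[0,66]: [(0, 0) (13, 0) (13, 66) (0, 66)]
2. ⊥bis P4·P0 via (4.365,27.855): [(0, 27.5078) (13, 28.5419) (13, 66) (0, 66)]  |A|=493.6773
3. ⊥bis P4·P1 via (2.81,42.37): [(0, 42.2543) (13, 42.7897) (13, 66) (0, 66)]  |A|=305.2142
4. ⊥bis P4·P2 via (2.155,42.575): [(0, 42.6224) (5.8272, 42.4943) (13, 42.7897) (13, 66) (0, 66)]  |A|=304.1417
5. ⊥bis P4·P3 via (6.61,41.25): [(0, 42.6224) (5.8272, 42.4943) (10.541, 42.6884) (13, 43.5882) (13, 66) (0, 66)]  |A|=303.1599
6. ⊥bis P4·P5 via (1.595,55.075): [(0, 54.5222) (0, 42.6224) (5.8272, 42.4943) (10.541, 42.6884) (13, 43.5882) (13, 59.0277)]  |A|=183.2345
7. ⊥bis P4·P6 via (1.795,29.23): [(0, 54.5222) (0, 42.6224) (5.8272, 42.4943) (10.541, 42.6884) (13, 43.5882) (13, 59.0277)]  |A|=183.2345
8. canonical 6-gon: [(0, 54.5222) (0, 42.6224) (5.8272, 42.4943) (10.541, 42.6884) (13, 43.5882) (13, 59.0277)]
9. shoelace: 183.2345

Area of P4's cell: 183.2345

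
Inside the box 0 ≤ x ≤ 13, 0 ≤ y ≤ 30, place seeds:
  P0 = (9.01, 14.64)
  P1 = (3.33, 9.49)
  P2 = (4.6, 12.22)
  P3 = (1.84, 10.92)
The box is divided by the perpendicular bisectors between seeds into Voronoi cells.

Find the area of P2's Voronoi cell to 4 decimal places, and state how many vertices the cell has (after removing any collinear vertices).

Area of P2's cell: 53.7068 (4 vertices)

1. box [0,13]×[0,30]: [(0, 0) (13, 0) (13, 30) (0, 30)]
2. ⊥bis P2·P0 via (6.805,13.43): [(0, 25.8308) (0, 0) (13, 0) (13, 2.1408)]  |A|=181.8155
3. ⊥bis P2·P1 via (3.965,10.855): [(9.6759, 8.1983) (0, 25.8308) (0, 12.6995)]  |A|=63.5289
4. ⊥bis P2·P3 via (3.22,11.57): [(3.4422, 11.0982) (9.6759, 8.1983) (0, 25.8308) (0, 18.4063)]  |A|=53.7068
5. canonical 4-gon: [(3.4422, 11.0982) (9.6759, 8.1983) (0, 25.8308) (0, 18.4063)]
6. shoelace: 53.7068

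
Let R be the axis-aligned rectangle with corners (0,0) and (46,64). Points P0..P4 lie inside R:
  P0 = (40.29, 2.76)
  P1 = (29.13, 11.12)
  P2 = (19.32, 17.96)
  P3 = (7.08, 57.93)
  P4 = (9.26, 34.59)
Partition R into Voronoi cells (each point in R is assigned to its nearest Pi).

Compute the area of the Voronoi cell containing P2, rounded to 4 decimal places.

1. box [0,46]×[0,64]: [(0, 0) (46, 0) (46, 64) (0, 64)]
2. ⊥bis P2·P0 via (29.805,10.36): [(0, 0) (22.2956, 0) (46, 32.7027) (46, 64) (0, 64)]  |A|=2556.4011
3. ⊥bis P2·P1 via (24.225,14.54): [(0, 0) (14.087, 0) (46, 45.7699) (46, 64) (0, 64)]  |A|=2213.6725
4. ⊥bis P2·P3 via (13.2,37.945): [(0, 33.9028) (0, 0) (14.087, 0) (46, 45.7699) (46, 47.9893)]  |A|=1153.1908
5. ⊥bis P2·P4 via (14.29,26.275): [(0, 17.6305) (0, 0) (14.087, 0) (45.6231, 45.2293)]  |A|=720.753
6. canonical 4-gon: [(0, 17.6305) (0, 0) (14.087, 0) (45.6231, 45.2293)]
7. shoelace: 720.753

Area of P2's cell: 720.7530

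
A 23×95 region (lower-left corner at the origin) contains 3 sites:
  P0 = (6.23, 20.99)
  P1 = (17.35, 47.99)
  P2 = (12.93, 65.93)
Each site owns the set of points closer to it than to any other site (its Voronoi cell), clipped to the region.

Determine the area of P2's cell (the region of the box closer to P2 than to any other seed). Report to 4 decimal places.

Area of P2's cell: 895.5467

1. box [0,23]×[0,95]: [(0, 0) (23, 0) (23, 95) (0, 95)]
2. ⊥bis P2·P0 via (9.58,43.46): [(0, 44.8883) (23, 41.4592) (23, 95) (0, 95)]  |A|=1192.0037
3. ⊥bis P2·P1 via (15.14,56.96): [(0, 53.2299) (23, 58.8965) (23, 95) (0, 95)]  |A|=895.5467
4. canonical 4-gon: [(0, 53.2299) (23, 58.8965) (23, 95) (0, 95)]
5. shoelace: 895.5467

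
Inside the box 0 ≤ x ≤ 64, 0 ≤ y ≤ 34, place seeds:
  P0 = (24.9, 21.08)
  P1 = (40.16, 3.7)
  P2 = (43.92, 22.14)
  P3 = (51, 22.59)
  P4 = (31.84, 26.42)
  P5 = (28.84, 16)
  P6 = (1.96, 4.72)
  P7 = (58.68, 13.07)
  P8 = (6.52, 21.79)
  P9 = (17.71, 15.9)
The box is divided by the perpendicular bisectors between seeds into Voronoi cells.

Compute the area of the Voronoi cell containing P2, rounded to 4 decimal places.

Area of P2's cell: 192.4831

1. box [0,64]×[0,34]: [(0, 0) (64, 0) (64, 34) (0, 34)]
2. ⊥bis P2·P0 via (34.41,21.61): [(35.6143, 0) (64, 0) (64, 34) (33.7195, 34)]  |A|=997.3248
3. ⊥bis P2·P1 via (42.04,12.92): [(34.8122, 14.3938) (64, 8.4423) (64, 34) (33.7195, 34)]  |A|=669.8306
4. ⊥bis P2·P3 via (47.46,22.365): [(34.8122, 14.3938) (48.1394, 11.6763) (46.7205, 34) (33.7195, 34)]  |A|=274.2784
5. ⊥bis P2·P4 via (37.88,24.28): [(34.7531, 15.4544) (34.8122, 14.3938) (48.1394, 11.6763) (46.7205, 34) (41.3238, 34)]  |A|=203.7648
6. ⊥bis P2·P5 via (36.38,19.07): [(36.195, 19.5243) (38.5983, 13.6218) (48.1394, 11.6763) (46.7205, 34) (41.3238, 34)]  |A|=192.6337
7. ⊥bis P2·P6 via (22.94,13.43): [(36.195, 19.5243) (38.5983, 13.6218) (48.1394, 11.6763) (46.7205, 34) (41.3238, 34)]  |A|=192.6337
8. ⊥bis P2·P7 via (51.3,17.605): [(36.195, 19.5243) (38.5983, 13.6218) (47.7106, 11.7637) (48.0941, 12.388) (46.7205, 34) (41.3238, 34)]  |A|=192.4831
9. ⊥bis P2·P8 via (25.22,21.965): [(36.195, 19.5243) (38.5983, 13.6218) (47.7106, 11.7637) (48.0941, 12.388) (46.7205, 34) (41.3238, 34)]  |A|=192.4831
10. ⊥bis P2·P9 via (30.815,19.02): [(36.195, 19.5243) (38.5983, 13.6218) (47.7106, 11.7637) (48.0941, 12.388) (46.7205, 34) (41.3238, 34)]  |A|=192.4831
11. canonical 6-gon: [(36.195, 19.5243) (38.5983, 13.6218) (47.7106, 11.7637) (48.0941, 12.388) (46.7205, 34) (41.3238, 34)]
12. shoelace: 192.4831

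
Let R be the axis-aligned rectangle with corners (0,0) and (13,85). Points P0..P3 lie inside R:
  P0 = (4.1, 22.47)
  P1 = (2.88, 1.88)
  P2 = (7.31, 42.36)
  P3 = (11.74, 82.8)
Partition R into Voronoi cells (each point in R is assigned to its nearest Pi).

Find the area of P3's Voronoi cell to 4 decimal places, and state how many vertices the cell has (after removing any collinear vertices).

Area of P3's cell: 287.1521 (4 vertices)

1. box [0,13]×[0,85]: [(0, 0) (13, 0) (13, 85) (0, 85)]
2. ⊥bis P3·P0 via (7.92,52.635): [(0, 53.638) (13, 51.9917) (13, 85) (0, 85)]  |A|=418.4073
3. ⊥bis P3·P1 via (7.31,42.34): [(0, 53.638) (13, 51.9917) (13, 85) (0, 85)]  |A|=418.4073
4. ⊥bis P3·P2 via (9.525,62.58): [(0, 63.6234) (13, 62.1993) (13, 85) (0, 85)]  |A|=287.1521
5. canonical 4-gon: [(0, 63.6234) (13, 62.1993) (13, 85) (0, 85)]
6. shoelace: 287.1521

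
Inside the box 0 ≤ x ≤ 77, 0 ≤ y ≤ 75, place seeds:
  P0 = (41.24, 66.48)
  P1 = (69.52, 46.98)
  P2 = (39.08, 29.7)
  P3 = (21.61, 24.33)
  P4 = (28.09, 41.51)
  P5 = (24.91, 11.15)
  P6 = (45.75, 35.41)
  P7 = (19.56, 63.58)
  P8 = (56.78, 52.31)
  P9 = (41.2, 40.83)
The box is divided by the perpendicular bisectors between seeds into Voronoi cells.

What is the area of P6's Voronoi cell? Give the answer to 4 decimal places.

1. box [0,77]×[0,75]: [(0, 0) (77, 0) (77, 75) (0, 75)]
2. ⊥bis P6·P0 via (43.495,50.945): [(0, 44.6314) (0, 0) (77, 0) (77, 55.8085)]  |A|=3866.9358
3. ⊥bis P6·P1 via (57.635,41.195): [(52.2693, 52.2186) (0, 44.6314) (0, 0) (77, 0) (77, 1.4106)]  |A|=3194.2858
4. ⊥bis P6·P2 via (42.415,32.555): [(52.2693, 52.2186) (28.5313, 48.7729) (70.2844, 0) (77, 0) (77, 1.4106)]  |A|=843.6011
5. ⊥bis P6·P3 via (33.68,29.87): [(52.2693, 52.2186) (28.5313, 48.7729) (70.2844, 0) (77, 0) (77, 1.4106)]  |A|=843.6011
6. ⊥bis P6·P4 via (36.92,38.46): [(52.2693, 52.2186) (41.1131, 50.5992) (37.0465, 38.8261) (70.2844, 0) (77, 0) (77, 1.4106)]  |A|=773.2512
7. ⊥bis P6·P5 via (35.33,23.28): [(52.2693, 52.2186) (41.1131, 50.5992) (37.0465, 38.8261) (70.2844, 0) (77, 0) (77, 1.4106)]  |A|=773.2512
8. ⊥bis P6·P7 via (32.655,49.495): [(52.2693, 52.2186) (41.1131, 50.5992) (37.0465, 38.8261) (70.2844, 0) (77, 0) (77, 1.4106)]  |A|=773.2512
9. ⊥bis P6·P8 via (51.265,43.86): [(58.6997, 39.0077) (41.0811, 50.5067) (37.0465, 38.8261) (70.2844, 0) (77, 0) (77, 1.4106)]  |A|=693.3529
10. ⊥bis P6·P9 via (43.475,38.12): [(58.6997, 39.0077) (50.7291, 44.2097) (40.0863, 35.2752) (70.2844, 0) (77, 0) (77, 1.4106)]  |A|=591.8273
11. canonical 6-gon: [(58.6997, 39.0077) (50.7291, 44.2097) (40.0863, 35.2752) (70.2844, 0) (77, 0) (77, 1.4106)]
12. shoelace: 591.8273

Area of P6's cell: 591.8273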